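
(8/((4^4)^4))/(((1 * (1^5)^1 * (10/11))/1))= 11/5368709120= 0.00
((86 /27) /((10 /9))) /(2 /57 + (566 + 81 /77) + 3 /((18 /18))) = 62909 /12510560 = 0.01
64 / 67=0.96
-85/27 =-3.15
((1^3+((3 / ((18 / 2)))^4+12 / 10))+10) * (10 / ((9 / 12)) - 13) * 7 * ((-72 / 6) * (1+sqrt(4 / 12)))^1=-138488 / 405 - 138488 * sqrt(3) / 1215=-539.37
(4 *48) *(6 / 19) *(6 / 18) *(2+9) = 4224 / 19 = 222.32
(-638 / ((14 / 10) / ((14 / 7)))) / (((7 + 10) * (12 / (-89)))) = 141955 / 357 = 397.63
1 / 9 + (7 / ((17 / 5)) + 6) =1250 / 153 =8.17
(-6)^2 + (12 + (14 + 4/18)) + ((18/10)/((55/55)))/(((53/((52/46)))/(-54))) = 3299476/54855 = 60.15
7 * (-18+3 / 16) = -124.69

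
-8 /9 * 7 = -56 /9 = -6.22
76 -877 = -801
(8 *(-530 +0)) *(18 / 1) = -76320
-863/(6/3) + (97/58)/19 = -237708/551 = -431.41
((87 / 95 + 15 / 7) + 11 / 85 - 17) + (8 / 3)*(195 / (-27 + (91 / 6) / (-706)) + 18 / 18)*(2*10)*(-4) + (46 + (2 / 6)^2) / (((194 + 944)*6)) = 1312.38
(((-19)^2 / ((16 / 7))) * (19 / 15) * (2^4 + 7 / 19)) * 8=785897 / 30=26196.57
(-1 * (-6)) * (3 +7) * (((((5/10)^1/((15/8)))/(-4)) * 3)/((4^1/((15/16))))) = -45/16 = -2.81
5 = 5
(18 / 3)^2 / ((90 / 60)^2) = 16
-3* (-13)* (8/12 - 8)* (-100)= 28600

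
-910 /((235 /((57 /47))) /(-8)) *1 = 82992 /2209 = 37.57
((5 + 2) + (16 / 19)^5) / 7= 18381269 / 17332693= 1.06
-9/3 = -3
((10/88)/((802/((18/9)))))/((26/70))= 175/229372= 0.00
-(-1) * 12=12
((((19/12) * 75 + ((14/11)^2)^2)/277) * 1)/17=0.03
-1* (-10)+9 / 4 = 49 / 4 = 12.25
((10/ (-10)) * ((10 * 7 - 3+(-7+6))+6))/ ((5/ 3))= -216/ 5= -43.20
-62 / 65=-0.95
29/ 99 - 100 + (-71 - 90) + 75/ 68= -1747655/ 6732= -259.60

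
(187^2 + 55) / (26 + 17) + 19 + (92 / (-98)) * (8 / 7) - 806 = 389945 / 14749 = 26.44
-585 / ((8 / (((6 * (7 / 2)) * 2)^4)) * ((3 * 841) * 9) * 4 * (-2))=1252.60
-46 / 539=-0.09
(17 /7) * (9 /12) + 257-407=-4149 /28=-148.18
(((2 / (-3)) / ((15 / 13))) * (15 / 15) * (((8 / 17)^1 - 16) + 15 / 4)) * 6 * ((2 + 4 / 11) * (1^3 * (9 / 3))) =289.56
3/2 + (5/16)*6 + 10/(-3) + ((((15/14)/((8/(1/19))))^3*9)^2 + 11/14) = 230492349566251901651/278580681486800781312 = 0.83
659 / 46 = 14.33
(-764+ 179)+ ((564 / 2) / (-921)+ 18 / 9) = -583.31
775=775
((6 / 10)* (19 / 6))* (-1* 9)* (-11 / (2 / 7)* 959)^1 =12627153 / 20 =631357.65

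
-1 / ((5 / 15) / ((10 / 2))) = -15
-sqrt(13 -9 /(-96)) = -sqrt(838) /8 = -3.62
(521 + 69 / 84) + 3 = 14695 / 28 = 524.82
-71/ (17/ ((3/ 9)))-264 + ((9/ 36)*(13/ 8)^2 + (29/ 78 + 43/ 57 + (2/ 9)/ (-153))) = -22952407505/ 87070464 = -263.61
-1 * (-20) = 20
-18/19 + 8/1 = 134/19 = 7.05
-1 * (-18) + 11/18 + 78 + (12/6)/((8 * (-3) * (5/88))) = 95.14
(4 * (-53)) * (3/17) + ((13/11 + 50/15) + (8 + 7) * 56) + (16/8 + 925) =972832/561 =1734.10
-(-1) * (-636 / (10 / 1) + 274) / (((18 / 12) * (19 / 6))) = 4208 / 95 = 44.29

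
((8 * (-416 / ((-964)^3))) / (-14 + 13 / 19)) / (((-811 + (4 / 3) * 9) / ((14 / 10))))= 6916 / 14147784387935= 0.00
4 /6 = 2 /3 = 0.67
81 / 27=3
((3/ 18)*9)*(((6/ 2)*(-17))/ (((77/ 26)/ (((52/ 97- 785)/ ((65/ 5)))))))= 11642229/ 7469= 1558.74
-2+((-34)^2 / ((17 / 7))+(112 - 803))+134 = -83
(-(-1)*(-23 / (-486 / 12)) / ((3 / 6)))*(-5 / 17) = -460 / 1377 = -0.33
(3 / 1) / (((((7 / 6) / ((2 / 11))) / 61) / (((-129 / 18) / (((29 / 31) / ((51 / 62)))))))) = -401319 / 2233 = -179.72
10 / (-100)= -1 / 10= -0.10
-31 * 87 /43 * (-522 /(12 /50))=136418.02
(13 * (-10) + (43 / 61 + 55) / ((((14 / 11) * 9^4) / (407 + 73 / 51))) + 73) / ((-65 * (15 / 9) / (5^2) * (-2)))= -6.26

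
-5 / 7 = -0.71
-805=-805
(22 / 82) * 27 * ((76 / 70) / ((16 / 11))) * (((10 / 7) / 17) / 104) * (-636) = -9869607 / 3551912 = -2.78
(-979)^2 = 958441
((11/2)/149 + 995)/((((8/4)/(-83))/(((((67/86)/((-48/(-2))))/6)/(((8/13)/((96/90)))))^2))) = -18671098000763/5141509862400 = -3.63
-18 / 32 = -9 / 16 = -0.56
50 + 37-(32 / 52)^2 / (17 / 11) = 249247 / 2873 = 86.75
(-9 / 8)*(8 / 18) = -1 / 2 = -0.50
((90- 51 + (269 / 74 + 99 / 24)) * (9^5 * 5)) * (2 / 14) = 4086486045 / 2072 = 1972242.30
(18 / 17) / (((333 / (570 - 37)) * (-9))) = -1066 / 5661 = -0.19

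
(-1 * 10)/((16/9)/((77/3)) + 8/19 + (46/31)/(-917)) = -17823729/871043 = -20.46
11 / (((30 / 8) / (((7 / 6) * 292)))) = 44968 / 45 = 999.29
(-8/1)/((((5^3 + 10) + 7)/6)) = -24/71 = -0.34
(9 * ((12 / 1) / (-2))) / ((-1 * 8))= 27 / 4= 6.75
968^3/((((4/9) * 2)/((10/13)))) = 10204191360/13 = 784937796.92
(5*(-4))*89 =-1780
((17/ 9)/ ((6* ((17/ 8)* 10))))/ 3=2/ 405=0.00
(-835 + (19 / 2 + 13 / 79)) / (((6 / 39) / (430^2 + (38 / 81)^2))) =-514136467808054 / 518319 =-991930582.92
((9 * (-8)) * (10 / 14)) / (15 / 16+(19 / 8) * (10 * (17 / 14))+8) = -5760 / 4231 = -1.36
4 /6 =2 /3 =0.67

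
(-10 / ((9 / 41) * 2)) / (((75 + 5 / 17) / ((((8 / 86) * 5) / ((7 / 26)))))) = -45305 / 86688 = -0.52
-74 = -74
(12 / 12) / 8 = 1 / 8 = 0.12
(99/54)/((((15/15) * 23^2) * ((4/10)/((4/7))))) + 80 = 888775/11109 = 80.00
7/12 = 0.58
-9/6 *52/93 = -26/31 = -0.84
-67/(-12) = 67/12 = 5.58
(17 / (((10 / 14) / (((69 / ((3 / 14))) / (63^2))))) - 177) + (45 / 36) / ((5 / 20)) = -68878 / 405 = -170.07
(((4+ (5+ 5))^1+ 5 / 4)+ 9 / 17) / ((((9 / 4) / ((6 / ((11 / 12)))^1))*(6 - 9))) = -8584 / 561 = -15.30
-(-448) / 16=28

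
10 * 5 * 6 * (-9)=-2700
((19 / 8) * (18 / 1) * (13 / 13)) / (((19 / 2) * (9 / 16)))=8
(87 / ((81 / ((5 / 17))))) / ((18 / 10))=725 / 4131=0.18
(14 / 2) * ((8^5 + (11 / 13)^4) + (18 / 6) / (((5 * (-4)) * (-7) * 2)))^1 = 229379.66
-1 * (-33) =33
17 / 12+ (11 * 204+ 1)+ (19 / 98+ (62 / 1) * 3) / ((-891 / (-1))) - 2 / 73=28640595923 / 12748428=2246.60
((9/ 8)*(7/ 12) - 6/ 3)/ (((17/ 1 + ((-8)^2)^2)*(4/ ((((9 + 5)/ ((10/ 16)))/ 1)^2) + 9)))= -4214/ 116188137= -0.00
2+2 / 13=28 / 13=2.15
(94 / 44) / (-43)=-0.05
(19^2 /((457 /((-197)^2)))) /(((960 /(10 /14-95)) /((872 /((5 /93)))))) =-1562218533843 /31990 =-48834589.99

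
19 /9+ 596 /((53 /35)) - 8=184931 /477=387.70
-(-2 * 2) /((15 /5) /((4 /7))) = 16 /21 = 0.76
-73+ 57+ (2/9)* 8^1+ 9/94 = -11951/846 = -14.13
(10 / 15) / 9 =2 / 27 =0.07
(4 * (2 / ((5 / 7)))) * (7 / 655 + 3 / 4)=27902 / 3275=8.52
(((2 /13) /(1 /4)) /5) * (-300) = -480 /13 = -36.92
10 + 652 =662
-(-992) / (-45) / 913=-992 / 41085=-0.02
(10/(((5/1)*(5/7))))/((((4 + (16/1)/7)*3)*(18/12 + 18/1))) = 49/6435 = 0.01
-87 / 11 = -7.91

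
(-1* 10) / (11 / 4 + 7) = -40 / 39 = -1.03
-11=-11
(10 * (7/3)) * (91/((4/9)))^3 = 6409121355/32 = 200285042.34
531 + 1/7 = 3718/7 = 531.14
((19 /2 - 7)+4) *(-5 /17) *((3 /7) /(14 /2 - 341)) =195 /79492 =0.00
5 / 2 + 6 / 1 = 17 / 2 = 8.50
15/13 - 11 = -128/13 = -9.85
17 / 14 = 1.21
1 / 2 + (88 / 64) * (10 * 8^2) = 880.50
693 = 693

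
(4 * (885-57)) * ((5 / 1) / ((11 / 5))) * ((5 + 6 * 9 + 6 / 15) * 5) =2235600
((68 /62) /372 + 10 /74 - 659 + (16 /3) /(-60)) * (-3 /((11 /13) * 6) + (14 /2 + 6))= -191894269931 /23467620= -8176.98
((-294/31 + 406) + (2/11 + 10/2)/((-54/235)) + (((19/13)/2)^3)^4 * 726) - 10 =55763310143212868590991/146435733997351299072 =380.80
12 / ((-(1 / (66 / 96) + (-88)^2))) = -11 / 7100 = -0.00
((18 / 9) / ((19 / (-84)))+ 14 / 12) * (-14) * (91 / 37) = 557375 / 2109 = 264.28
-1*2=-2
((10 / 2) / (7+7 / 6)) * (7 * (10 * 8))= 2400 / 7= 342.86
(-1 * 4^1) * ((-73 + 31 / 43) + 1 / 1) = 12260 / 43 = 285.12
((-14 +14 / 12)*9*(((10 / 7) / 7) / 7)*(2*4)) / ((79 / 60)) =-79200 / 3871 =-20.46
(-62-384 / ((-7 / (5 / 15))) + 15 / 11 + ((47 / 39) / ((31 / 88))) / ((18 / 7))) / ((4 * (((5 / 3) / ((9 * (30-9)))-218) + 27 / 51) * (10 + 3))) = 1752782739 / 483187814824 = 0.00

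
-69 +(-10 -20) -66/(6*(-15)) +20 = -1174/15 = -78.27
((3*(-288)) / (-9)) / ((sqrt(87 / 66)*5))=96*sqrt(638) / 145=16.72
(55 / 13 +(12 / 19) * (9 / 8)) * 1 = 2441 / 494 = 4.94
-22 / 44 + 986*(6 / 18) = 328.17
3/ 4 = 0.75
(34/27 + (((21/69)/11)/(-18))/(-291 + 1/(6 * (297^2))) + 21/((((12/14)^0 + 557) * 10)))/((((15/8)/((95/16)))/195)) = 18499089371983259/23719220705304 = 779.92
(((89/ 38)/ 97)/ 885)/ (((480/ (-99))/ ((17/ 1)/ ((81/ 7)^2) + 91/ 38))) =-123100439/ 8675229237120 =-0.00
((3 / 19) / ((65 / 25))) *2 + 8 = 2006 / 247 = 8.12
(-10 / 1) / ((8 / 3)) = -15 / 4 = -3.75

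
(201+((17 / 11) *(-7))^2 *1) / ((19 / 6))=230892 / 2299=100.43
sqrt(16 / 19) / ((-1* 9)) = -4* sqrt(19) / 171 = -0.10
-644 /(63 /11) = -1012 /9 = -112.44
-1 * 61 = -61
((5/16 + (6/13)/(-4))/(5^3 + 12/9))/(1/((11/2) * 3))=4059/157664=0.03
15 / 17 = 0.88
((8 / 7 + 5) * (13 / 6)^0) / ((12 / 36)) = 129 / 7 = 18.43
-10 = -10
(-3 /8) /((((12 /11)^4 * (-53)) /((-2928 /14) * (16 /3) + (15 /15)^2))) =-114214441 /20514816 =-5.57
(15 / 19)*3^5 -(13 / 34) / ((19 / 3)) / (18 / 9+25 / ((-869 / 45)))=75935199 / 395998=191.76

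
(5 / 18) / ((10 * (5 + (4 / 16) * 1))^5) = 16 / 22973068125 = 0.00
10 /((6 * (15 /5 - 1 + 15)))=5 /51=0.10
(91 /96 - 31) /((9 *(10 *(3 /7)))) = -4039 /5184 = -0.78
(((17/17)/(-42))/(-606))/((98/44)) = 11/623574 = 0.00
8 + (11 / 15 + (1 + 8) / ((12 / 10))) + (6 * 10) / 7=5209 / 210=24.80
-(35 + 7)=-42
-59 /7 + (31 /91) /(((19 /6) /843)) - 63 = 19.26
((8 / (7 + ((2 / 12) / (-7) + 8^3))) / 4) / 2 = 42 / 21797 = 0.00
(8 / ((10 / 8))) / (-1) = -32 / 5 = -6.40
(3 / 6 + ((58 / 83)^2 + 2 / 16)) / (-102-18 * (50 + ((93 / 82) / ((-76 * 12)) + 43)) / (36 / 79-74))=-0.01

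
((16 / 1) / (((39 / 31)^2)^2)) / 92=3694084 / 53209143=0.07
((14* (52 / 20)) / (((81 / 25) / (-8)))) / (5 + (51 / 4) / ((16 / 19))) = -465920 / 104409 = -4.46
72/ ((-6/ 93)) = -1116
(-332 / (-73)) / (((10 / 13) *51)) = 2158 / 18615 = 0.12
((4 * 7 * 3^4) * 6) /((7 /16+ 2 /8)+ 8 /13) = 2830464 /271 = 10444.52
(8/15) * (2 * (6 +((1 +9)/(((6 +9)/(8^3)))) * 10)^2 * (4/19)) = 2625536.10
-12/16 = -3/4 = -0.75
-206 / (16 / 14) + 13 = -669 / 4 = -167.25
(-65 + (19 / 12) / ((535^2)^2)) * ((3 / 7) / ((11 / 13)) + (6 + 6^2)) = -905406808920023 / 327699002500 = -2762.92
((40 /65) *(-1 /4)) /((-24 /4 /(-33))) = -11 /13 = -0.85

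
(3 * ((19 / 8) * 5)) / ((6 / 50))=2375 / 8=296.88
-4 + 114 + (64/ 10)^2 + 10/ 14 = 26543/ 175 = 151.67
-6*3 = -18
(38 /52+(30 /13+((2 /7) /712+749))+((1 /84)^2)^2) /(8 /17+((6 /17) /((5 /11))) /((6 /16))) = 3682219833973865 /12442402732032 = 295.94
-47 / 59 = -0.80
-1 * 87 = -87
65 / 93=0.70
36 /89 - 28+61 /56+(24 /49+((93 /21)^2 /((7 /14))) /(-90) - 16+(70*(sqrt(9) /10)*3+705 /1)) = 162725849 /224280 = 725.55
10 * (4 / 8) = 5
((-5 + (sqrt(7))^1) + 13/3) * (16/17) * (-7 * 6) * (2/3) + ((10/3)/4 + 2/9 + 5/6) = 2977/153 - 448 * sqrt(7)/17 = -50.27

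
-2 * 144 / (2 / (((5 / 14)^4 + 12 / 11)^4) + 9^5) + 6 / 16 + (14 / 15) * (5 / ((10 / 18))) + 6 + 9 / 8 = 15.90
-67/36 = -1.86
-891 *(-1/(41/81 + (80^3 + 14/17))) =1226907/705025831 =0.00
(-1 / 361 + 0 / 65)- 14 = -5055 / 361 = -14.00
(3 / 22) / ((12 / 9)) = 9 / 88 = 0.10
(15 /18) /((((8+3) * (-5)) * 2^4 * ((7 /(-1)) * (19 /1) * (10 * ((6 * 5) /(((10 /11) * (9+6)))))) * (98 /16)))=1 /18925368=0.00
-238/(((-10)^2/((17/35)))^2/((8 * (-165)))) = 162129/21875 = 7.41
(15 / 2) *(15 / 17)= 225 / 34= 6.62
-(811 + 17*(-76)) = 481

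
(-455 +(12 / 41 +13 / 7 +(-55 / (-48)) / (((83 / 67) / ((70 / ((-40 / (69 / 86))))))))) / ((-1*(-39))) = -19847938057 / 1704440192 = -11.64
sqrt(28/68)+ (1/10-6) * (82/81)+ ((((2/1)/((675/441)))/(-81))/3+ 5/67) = -7208726/1221075+ sqrt(119)/17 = -5.26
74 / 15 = 4.93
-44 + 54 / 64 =-1381 / 32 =-43.16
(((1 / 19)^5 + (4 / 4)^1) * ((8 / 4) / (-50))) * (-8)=792352 / 2476099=0.32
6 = 6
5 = 5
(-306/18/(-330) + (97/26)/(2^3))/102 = 17773/3500640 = 0.01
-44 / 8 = -5.50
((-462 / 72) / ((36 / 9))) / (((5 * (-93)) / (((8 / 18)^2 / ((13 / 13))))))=0.00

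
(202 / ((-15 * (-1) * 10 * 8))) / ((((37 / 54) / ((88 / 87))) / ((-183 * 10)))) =-2439756 / 5365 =-454.75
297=297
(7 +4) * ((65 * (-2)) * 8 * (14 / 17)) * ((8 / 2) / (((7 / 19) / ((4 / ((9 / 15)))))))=-34777600 / 51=-681913.73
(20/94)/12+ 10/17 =2905/4794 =0.61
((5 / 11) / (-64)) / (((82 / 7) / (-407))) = 1295 / 5248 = 0.25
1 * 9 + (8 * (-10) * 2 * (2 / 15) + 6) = -19 / 3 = -6.33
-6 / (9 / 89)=-178 / 3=-59.33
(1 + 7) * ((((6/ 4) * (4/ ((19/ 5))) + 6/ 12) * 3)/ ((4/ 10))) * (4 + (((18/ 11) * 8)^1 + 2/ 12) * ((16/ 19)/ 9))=23361880/ 35739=653.68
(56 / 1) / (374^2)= 14 / 34969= 0.00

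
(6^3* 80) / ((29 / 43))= 743040 / 29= 25622.07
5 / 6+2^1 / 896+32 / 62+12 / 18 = 28031 / 13888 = 2.02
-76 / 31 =-2.45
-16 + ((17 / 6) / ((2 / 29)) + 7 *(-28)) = -2051 / 12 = -170.92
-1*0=0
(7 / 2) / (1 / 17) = 119 / 2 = 59.50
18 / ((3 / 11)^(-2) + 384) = 162 / 3577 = 0.05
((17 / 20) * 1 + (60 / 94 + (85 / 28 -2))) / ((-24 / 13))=-2249 / 1645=-1.37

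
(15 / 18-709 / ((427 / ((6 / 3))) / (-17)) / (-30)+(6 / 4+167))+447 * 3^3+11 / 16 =418020669 / 34160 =12237.14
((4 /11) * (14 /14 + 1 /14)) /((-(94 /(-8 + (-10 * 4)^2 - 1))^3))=-60409021065 /31977484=-1889.11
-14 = -14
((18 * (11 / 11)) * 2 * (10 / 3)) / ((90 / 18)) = 24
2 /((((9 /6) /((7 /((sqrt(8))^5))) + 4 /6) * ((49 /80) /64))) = -15360 /165839 + 4423680 * sqrt(2) /1160873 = 5.30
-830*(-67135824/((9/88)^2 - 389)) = -86303370295296/602467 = -143249954.43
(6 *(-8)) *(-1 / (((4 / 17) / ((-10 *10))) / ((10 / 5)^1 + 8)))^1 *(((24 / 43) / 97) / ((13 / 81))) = -396576000 / 54223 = -7313.80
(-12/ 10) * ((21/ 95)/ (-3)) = 42/ 475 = 0.09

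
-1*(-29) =29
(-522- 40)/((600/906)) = -42431/50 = -848.62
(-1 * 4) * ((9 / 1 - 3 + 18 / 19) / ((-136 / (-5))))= -330 / 323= -1.02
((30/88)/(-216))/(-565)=0.00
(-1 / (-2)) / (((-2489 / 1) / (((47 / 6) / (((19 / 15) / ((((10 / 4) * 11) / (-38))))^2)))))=-10663125 / 20759614016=-0.00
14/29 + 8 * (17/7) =4042/203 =19.91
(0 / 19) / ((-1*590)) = 0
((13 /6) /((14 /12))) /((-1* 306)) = -13 /2142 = -0.01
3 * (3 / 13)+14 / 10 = 136 / 65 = 2.09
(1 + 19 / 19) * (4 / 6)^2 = 8 / 9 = 0.89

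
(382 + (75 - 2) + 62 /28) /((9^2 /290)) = 928145 /567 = 1636.94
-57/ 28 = -2.04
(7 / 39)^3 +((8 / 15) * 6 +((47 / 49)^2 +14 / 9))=4045844144 / 712124595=5.68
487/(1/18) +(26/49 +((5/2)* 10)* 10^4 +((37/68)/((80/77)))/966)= 258766.53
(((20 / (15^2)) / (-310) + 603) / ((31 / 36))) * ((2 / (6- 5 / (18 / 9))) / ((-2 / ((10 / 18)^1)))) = -33647384 / 302715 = -111.15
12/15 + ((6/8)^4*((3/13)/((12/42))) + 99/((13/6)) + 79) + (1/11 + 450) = 210803059/366080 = 575.84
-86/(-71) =1.21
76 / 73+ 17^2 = 21173 / 73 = 290.04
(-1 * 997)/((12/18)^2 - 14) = 8973/122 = 73.55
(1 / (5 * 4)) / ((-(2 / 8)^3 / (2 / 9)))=-32 / 45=-0.71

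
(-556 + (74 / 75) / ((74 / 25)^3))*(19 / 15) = -173533517 / 246420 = -704.22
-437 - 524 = -961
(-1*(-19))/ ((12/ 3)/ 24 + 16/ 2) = 2.33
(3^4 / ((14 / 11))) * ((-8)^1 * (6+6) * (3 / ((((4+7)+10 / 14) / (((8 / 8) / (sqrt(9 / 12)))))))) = -42768 * sqrt(3) / 41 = -1806.74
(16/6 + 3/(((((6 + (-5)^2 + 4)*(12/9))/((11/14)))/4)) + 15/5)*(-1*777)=-319199/70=-4559.99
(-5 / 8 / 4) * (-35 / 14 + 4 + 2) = -35 / 64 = -0.55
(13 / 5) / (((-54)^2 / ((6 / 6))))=13 / 14580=0.00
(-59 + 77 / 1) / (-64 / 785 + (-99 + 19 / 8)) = -37680 / 202439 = -0.19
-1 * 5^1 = -5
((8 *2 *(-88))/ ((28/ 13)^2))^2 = 221176384/ 2401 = 92118.44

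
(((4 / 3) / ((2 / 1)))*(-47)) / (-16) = 47 / 24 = 1.96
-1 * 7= -7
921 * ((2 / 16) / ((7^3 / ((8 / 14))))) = 921 / 4802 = 0.19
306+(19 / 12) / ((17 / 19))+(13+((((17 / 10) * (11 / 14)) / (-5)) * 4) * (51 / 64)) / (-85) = 51681283 / 168000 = 307.63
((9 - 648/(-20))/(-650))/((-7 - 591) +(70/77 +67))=2277/18950750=0.00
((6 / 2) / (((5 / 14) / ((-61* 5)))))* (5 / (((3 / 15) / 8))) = -512400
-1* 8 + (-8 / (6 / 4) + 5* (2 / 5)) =-34 / 3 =-11.33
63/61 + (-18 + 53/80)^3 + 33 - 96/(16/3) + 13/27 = -4380710854141/843264000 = -5194.95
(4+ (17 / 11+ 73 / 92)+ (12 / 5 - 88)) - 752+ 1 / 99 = -3441379 / 4140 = -831.25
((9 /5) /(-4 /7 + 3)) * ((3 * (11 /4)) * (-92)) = -47817 /85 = -562.55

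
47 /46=1.02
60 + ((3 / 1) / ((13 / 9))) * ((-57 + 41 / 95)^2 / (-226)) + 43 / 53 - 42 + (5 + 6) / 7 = -44389942496 / 4918615975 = -9.02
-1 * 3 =-3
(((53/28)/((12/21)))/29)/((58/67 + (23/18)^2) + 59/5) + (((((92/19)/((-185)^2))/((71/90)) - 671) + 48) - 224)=-1407989769921058633/1662341614912060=-846.99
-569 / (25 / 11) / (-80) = 6259 / 2000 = 3.13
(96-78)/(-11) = -18/11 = -1.64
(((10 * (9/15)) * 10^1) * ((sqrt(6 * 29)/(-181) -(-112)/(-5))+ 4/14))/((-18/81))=270 * sqrt(174)/181+ 41796/7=5990.53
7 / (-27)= -7 / 27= -0.26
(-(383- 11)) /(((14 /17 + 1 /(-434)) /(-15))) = 41169240 /6059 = 6794.73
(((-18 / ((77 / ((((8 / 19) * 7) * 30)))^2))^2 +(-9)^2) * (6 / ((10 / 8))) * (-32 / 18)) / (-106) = 26229432547008 / 505627886665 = 51.87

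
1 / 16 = 0.06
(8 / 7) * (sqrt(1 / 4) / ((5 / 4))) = 16 / 35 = 0.46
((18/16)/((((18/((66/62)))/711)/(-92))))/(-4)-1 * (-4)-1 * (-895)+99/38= 1989.61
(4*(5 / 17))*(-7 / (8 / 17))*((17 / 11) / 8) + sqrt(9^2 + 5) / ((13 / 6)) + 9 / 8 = -397 / 176 + 6*sqrt(86) / 13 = 2.02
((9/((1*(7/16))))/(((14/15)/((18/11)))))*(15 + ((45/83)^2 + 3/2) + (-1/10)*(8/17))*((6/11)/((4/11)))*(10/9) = 63545416920/63123907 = 1006.68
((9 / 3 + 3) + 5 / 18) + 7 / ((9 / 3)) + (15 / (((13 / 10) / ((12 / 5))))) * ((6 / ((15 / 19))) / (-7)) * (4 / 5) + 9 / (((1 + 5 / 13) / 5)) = 69854 / 4095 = 17.06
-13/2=-6.50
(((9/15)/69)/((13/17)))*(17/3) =289/4485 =0.06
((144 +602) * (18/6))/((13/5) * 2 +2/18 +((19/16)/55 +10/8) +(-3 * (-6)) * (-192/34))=-60264864/2559893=-23.54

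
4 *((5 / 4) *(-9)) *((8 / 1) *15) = -5400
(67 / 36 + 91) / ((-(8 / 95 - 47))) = 317585 / 160452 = 1.98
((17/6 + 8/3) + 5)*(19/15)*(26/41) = 1729/205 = 8.43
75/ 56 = 1.34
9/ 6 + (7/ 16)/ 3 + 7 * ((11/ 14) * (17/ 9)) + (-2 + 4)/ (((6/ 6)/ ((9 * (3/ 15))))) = 11257/ 720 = 15.63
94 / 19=4.95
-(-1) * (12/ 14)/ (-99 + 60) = -2/ 91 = -0.02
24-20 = 4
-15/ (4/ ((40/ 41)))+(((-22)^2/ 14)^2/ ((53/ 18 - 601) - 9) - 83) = -1945578151/ 21952343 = -88.63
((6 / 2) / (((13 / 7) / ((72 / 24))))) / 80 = 63 / 1040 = 0.06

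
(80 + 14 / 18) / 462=727 / 4158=0.17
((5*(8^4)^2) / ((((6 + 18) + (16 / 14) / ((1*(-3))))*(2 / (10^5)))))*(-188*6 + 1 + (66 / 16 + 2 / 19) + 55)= -111683862528000000 / 589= -189616065412563.67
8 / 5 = 1.60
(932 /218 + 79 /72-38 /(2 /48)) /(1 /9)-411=-7473605 /872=-8570.65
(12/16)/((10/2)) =3/20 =0.15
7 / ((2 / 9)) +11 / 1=85 / 2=42.50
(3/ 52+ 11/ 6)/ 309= 295/ 48204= 0.01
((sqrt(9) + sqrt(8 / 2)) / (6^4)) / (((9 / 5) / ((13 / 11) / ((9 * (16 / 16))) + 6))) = 15175 / 1154736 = 0.01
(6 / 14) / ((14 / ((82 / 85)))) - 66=-274767 / 4165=-65.97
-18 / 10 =-1.80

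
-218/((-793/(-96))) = -20928/793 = -26.39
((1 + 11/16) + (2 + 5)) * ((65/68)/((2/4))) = 9035/544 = 16.61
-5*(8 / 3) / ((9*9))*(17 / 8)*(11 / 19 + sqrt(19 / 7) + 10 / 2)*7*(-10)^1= 850*sqrt(133) / 243 + 630700 / 4617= 176.94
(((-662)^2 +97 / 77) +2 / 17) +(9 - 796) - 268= 572282204 / 1309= 437190.38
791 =791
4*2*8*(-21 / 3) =-448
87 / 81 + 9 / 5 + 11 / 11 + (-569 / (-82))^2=47224387 / 907740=52.02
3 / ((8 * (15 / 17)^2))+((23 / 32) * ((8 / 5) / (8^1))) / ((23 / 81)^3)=8583139 / 1269600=6.76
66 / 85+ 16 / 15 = 94 / 51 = 1.84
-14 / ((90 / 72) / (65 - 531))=26096 / 5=5219.20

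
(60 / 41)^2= 3600 / 1681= 2.14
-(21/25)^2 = -441/625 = -0.71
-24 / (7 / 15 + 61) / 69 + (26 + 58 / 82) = 11607825 / 434723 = 26.70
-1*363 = -363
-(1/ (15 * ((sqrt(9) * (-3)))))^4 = -1/ 332150625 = -0.00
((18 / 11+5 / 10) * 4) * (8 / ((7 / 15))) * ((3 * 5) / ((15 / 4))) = 45120 / 77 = 585.97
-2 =-2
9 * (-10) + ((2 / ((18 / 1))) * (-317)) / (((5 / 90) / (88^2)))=-4909786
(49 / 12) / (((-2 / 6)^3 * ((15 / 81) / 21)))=-250047 / 20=-12502.35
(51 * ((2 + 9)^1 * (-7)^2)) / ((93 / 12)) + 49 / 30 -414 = 2915179 / 930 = 3134.60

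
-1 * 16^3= -4096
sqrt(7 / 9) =sqrt(7) / 3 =0.88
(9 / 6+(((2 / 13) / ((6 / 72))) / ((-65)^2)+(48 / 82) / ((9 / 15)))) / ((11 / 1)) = 11151743 / 49542350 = 0.23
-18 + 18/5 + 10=-22/5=-4.40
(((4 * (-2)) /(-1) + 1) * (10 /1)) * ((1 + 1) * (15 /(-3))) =-900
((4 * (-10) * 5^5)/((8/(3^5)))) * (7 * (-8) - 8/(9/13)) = 256500000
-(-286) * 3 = 858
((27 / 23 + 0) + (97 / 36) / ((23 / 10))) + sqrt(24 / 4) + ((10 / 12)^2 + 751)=sqrt(6) + 208115 / 276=756.49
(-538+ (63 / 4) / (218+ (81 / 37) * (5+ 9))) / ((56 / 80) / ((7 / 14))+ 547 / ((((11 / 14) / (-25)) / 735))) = 217756759 / 5178339033280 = 0.00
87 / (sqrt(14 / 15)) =87*sqrt(210) / 14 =90.05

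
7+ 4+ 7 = 18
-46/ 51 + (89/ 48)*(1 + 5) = 10.22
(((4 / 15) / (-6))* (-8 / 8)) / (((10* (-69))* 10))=-1 / 155250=-0.00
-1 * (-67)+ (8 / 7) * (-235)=-1411 / 7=-201.57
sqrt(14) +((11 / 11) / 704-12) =-8447 / 704 +sqrt(14) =-8.26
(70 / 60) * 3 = 7 / 2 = 3.50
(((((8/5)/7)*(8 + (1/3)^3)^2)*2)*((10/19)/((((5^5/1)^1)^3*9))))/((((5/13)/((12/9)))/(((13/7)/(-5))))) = -20788352/285321807861328125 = -0.00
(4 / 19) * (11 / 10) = 0.23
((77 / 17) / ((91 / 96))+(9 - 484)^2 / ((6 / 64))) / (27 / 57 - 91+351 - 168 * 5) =-4152.83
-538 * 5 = -2690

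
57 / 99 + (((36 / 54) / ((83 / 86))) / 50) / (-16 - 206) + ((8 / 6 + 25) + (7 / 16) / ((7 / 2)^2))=5734388281 / 212820300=26.94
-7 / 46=-0.15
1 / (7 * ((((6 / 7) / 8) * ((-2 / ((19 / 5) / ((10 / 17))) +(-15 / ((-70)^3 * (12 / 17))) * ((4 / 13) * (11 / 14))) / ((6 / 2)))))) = -16130878400 / 1248459599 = -12.92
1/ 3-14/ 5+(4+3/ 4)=137/ 60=2.28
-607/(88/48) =-331.09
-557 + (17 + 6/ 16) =-4317/ 8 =-539.62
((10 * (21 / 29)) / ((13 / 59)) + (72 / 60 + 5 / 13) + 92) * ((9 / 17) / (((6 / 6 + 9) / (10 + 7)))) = 2145213 / 18850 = 113.80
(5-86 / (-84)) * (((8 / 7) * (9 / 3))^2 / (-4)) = -17.70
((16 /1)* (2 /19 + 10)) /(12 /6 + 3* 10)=96 /19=5.05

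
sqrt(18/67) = 0.52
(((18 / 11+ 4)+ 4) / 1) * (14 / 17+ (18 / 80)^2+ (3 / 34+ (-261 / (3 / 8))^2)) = 4668018.00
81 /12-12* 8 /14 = -0.11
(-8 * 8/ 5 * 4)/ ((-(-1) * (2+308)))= -128/ 775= -0.17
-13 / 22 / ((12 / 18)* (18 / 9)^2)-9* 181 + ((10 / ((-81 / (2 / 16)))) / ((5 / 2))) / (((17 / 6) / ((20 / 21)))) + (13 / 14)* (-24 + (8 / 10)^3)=-350114957693 / 212058000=-1651.03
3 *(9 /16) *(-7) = -189 /16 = -11.81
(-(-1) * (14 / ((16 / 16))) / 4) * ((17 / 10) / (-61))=-119 / 1220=-0.10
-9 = -9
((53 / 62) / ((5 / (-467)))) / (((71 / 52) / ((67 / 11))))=-43116242 / 121055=-356.17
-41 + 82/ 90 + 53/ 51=-29873/ 765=-39.05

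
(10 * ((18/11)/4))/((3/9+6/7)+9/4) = 3780/3179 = 1.19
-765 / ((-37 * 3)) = 255 / 37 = 6.89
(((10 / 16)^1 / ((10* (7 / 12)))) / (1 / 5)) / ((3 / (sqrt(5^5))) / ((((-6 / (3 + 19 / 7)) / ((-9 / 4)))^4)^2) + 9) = -23737807549715 / 2403725731602288 + 9380669484375* sqrt(5) / 801241910534096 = 0.02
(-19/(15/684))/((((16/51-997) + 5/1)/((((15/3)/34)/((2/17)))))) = 55233/50576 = 1.09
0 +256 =256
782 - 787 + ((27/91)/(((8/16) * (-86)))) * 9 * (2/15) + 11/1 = 117228/19565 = 5.99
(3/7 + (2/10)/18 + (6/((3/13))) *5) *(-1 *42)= -82177/15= -5478.47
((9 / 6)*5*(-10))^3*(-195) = 82265625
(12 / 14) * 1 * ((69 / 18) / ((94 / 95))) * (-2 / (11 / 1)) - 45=-45.60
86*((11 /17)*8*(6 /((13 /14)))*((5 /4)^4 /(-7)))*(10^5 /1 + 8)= -22173648750 /221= -100333252.26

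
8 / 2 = 4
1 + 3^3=28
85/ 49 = 1.73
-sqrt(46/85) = -sqrt(3910)/85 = -0.74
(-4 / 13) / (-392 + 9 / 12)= 16 / 20345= 0.00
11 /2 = 5.50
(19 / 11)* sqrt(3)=19* sqrt(3) / 11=2.99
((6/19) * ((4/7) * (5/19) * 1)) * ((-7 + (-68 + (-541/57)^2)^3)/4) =3691179652720060/28889040732741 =127.77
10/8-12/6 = -3/4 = -0.75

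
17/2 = 8.50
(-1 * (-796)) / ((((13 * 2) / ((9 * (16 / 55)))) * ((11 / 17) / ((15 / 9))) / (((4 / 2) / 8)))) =81192 / 1573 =51.62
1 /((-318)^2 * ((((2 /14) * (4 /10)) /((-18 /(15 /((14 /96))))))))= -0.00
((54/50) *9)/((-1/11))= -2673/25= -106.92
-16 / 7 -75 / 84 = -89 / 28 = -3.18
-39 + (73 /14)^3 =282001 /2744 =102.77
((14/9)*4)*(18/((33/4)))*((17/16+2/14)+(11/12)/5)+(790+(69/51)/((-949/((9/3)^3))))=6459055411/7985835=808.81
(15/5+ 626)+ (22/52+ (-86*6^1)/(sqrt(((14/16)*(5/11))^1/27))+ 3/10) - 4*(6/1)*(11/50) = 202944/325 - 3096*sqrt(2310)/35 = -3627.02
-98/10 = -49/5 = -9.80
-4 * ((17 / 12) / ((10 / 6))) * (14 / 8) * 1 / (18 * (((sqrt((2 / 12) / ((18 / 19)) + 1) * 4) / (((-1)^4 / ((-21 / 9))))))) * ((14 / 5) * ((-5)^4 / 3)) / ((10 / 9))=1785 * sqrt(381) / 2032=17.15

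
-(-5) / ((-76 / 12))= -15 / 19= -0.79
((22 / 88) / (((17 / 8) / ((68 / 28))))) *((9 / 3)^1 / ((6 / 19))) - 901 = -6288 / 7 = -898.29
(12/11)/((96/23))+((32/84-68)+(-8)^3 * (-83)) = 78408131/1848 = 42428.64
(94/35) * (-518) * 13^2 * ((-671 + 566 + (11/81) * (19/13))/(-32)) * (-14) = 4365931661/405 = 10780078.18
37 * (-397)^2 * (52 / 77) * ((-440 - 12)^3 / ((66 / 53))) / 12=-185518518834834848 / 7623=-24336680943832.46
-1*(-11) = 11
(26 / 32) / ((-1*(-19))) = 13 / 304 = 0.04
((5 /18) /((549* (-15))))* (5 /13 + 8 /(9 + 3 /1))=-41 /1156194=-0.00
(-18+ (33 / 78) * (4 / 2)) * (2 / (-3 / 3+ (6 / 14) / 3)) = 1561 / 39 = 40.03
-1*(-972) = 972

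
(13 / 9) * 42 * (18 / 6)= 182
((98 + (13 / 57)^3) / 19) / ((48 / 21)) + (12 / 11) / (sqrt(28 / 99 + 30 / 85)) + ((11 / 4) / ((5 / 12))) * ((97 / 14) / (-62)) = 18 * sqrt(200090) / 5885 + 92804675777 / 61084059120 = 2.89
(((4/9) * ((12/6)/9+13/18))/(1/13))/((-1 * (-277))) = 442/22437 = 0.02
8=8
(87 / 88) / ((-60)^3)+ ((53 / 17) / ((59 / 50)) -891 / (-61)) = 6686524753693 / 387655488000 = 17.25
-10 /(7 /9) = -90 /7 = -12.86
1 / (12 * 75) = 0.00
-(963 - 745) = -218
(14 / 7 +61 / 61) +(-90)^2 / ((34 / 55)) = 222801 / 17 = 13105.94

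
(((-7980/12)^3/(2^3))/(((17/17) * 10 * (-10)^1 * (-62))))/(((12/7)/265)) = -21820708175/23808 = -916528.40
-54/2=-27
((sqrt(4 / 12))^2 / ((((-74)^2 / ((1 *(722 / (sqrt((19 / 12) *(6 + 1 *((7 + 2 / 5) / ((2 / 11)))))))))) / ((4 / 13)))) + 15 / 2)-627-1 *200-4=-1647 / 2 + 76 *sqrt(266190) / 24933597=-823.50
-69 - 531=-600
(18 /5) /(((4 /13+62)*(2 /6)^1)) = 13 /75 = 0.17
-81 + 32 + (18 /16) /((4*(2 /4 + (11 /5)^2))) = -69701 /1424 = -48.95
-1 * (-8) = 8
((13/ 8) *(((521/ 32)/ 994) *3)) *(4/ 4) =20319/ 254464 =0.08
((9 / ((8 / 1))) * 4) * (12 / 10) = 27 / 5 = 5.40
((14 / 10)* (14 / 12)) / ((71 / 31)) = 1519 / 2130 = 0.71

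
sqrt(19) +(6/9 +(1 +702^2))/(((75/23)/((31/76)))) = sqrt(19) +1054111321/17100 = 61648.30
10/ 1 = 10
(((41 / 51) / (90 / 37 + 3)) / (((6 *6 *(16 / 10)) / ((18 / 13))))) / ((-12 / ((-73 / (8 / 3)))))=553705 / 68230656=0.01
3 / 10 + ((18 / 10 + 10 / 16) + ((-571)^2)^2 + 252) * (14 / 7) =4252109357423 / 20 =212605467871.15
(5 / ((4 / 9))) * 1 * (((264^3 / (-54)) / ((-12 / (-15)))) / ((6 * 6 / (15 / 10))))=-199650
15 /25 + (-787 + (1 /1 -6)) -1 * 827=-8092 /5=-1618.40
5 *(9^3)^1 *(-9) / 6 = -10935 / 2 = -5467.50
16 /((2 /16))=128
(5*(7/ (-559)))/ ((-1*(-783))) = -35/ 437697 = -0.00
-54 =-54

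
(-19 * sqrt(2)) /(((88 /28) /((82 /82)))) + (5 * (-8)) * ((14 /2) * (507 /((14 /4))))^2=-41127840- 133 * sqrt(2) /22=-41127848.55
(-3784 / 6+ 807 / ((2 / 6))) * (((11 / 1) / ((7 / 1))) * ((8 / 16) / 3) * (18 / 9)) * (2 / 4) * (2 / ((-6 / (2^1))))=-59081 / 189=-312.60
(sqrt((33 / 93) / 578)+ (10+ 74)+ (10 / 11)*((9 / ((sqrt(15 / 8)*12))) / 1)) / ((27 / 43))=134.61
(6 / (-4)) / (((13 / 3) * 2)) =-9 / 52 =-0.17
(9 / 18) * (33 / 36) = 11 / 24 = 0.46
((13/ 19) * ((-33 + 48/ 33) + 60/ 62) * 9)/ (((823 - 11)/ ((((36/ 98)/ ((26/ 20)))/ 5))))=-844587/ 64446613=-0.01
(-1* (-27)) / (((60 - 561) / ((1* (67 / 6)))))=-201 / 334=-0.60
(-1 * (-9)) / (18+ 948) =3 / 322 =0.01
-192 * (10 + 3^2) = -3648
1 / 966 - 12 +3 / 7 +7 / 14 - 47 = -28048 / 483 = -58.07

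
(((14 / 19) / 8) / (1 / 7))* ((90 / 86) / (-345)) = -147 / 75164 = -0.00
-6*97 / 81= -194 / 27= -7.19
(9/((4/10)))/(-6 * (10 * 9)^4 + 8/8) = -45/787319998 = -0.00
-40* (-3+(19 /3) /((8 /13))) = -875 /3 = -291.67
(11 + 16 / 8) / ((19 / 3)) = 39 / 19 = 2.05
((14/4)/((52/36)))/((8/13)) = 63/16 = 3.94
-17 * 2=-34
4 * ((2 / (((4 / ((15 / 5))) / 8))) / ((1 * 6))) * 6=48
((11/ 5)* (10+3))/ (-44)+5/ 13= -69/ 260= -0.27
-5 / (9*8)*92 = -115 / 18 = -6.39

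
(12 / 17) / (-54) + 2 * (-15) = -4592 / 153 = -30.01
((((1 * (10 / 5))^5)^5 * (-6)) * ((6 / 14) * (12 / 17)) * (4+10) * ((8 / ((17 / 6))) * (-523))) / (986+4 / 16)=485193865494528 / 380035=1276708370.27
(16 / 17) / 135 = 16 / 2295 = 0.01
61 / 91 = 0.67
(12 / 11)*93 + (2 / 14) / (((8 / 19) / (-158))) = 14737 / 308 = 47.85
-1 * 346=-346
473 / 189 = 2.50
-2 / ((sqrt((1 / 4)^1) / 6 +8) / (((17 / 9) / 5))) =-136 / 1455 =-0.09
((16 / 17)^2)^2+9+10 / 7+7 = 10648314 / 584647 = 18.21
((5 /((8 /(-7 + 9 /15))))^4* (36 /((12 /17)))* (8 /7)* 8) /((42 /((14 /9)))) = 278528 /63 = 4421.08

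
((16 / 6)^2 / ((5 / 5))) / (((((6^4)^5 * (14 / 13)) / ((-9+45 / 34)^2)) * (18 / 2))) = 10933 / 924551065530925056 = 0.00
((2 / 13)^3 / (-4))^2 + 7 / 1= 33787667 / 4826809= 7.00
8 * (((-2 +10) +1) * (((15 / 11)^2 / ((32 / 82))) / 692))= 83025 / 167464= 0.50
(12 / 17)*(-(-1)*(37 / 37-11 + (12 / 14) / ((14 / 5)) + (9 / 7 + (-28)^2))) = 456048 / 833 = 547.48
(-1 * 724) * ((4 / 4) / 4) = -181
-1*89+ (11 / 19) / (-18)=-30449 / 342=-89.03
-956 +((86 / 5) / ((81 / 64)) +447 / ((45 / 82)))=-10358 / 81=-127.88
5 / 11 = 0.45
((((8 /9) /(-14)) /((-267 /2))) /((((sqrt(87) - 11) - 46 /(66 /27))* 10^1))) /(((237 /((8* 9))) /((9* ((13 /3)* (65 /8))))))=-2439008 /14330563107 - 81796* sqrt(87) /14330563107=-0.00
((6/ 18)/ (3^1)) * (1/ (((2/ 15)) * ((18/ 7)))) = 35/ 108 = 0.32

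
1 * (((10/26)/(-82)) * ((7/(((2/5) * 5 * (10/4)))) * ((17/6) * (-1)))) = 119/6396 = 0.02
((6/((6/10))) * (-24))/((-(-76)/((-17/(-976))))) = -255/4636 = -0.06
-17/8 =-2.12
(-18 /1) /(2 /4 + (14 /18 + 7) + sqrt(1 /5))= -241380 /110681 + 5832 * sqrt(5) /110681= -2.06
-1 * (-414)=414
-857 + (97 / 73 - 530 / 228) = -858.00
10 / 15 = 2 / 3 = 0.67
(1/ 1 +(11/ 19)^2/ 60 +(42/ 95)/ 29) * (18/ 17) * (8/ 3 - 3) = -128245/ 355946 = -0.36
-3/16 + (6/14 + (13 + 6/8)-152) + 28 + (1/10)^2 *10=-61549/560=-109.91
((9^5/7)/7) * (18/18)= 59049/49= 1205.08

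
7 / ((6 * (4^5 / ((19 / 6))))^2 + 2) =2527 / 1358955218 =0.00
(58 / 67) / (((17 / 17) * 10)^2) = 0.01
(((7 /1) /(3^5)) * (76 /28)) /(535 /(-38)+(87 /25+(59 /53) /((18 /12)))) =-956650 /120598551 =-0.01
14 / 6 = 7 / 3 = 2.33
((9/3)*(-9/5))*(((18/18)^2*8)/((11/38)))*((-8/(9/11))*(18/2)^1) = 65664/5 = 13132.80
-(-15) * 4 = 60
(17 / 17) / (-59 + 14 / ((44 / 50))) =-11 / 474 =-0.02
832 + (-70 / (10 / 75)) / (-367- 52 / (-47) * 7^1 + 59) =560279 / 672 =833.75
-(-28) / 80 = 7 / 20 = 0.35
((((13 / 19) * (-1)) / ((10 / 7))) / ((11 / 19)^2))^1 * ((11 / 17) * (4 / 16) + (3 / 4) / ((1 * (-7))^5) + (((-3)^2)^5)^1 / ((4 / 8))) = -168753.49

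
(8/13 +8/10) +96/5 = 268/13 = 20.62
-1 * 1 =-1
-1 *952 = -952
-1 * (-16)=16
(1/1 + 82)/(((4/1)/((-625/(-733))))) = 51875/2932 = 17.69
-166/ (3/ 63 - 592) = 3486/ 12431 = 0.28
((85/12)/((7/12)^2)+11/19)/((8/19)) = 19919/392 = 50.81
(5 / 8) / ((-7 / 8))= -5 / 7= -0.71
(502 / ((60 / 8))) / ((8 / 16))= 2008 / 15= 133.87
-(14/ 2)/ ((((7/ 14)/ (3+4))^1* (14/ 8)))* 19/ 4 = -266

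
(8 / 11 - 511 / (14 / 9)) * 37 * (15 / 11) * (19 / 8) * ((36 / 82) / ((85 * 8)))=-136871991 / 5397568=-25.36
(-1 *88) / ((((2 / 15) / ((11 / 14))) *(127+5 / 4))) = -4840 / 1197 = -4.04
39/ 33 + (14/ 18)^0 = 24/ 11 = 2.18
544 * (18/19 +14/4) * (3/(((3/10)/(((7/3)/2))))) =1608880/57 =28225.96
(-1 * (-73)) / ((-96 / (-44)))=803 / 24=33.46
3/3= 1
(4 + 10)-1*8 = 6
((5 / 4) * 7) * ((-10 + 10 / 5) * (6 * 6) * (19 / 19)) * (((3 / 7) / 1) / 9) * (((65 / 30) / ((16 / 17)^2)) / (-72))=18785 / 4608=4.08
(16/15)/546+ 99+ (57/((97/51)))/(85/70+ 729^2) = 15399270083419/155545024635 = 99.00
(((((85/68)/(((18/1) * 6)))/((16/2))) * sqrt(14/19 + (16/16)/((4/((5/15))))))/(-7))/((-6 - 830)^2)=-5 * sqrt(10659)/1927476891648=-0.00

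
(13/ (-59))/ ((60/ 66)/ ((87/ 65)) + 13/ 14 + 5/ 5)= -174174/ 2061401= -0.08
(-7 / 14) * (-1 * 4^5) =512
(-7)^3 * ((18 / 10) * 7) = -21609 / 5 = -4321.80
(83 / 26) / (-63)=-83 / 1638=-0.05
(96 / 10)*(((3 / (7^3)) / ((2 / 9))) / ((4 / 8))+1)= 10.36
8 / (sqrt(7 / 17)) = 8*sqrt(119) / 7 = 12.47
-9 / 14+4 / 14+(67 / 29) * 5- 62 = -20627 / 406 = -50.81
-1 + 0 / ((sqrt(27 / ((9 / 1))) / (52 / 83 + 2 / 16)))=-1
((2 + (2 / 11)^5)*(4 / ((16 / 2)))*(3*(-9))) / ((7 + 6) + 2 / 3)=-1.98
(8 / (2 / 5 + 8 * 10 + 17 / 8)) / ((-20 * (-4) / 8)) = 32 / 3301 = 0.01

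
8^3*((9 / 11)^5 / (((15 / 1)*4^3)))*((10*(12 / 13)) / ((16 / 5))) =1180980 / 2093663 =0.56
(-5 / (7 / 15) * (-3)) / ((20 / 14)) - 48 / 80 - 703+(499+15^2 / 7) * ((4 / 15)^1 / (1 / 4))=-4811 / 42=-114.55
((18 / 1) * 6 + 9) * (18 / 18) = 117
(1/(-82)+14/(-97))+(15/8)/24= -19955/254528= -0.08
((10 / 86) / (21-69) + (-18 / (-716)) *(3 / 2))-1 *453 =-167350531 / 369456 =-452.96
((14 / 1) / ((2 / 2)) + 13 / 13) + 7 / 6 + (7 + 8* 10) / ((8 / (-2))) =-67 / 12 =-5.58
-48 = -48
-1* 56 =-56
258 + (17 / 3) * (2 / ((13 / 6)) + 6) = 3864 / 13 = 297.23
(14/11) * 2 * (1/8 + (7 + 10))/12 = 959/264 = 3.63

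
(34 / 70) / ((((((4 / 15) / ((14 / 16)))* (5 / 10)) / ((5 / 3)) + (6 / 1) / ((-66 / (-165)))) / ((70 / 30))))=0.08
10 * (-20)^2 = 4000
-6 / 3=-2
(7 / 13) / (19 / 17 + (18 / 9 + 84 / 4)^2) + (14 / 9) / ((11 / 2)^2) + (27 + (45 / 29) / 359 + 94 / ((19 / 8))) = 560562742664741 / 8412347567052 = 66.64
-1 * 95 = -95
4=4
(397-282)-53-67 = -5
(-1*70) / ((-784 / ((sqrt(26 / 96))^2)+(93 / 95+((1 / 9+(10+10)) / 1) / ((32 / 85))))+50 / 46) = 572644800 / 23227153619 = 0.02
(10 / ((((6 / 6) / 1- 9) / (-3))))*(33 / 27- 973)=-21865 / 6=-3644.17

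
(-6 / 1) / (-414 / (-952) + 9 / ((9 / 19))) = -2856 / 9251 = -0.31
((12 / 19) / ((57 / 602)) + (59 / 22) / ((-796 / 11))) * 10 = 19061185 / 287356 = 66.33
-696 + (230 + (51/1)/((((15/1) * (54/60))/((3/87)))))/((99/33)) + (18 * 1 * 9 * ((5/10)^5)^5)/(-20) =-162706783008703/262731202560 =-619.29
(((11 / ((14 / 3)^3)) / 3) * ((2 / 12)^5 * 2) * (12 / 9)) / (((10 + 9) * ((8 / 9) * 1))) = 11 / 15015168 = 0.00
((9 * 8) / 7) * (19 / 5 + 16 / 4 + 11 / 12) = 3138 / 35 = 89.66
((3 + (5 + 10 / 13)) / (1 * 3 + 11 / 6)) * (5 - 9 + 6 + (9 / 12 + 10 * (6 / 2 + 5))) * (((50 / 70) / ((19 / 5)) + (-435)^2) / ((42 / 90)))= 1124585160750 / 18473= 60877234.92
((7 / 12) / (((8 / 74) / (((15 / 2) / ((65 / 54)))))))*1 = 33.62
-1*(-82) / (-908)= -41 / 454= -0.09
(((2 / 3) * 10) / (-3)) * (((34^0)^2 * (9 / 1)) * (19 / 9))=-380 / 9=-42.22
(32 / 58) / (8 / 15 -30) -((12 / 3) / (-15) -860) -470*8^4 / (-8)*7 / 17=9608434336 / 96135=99947.31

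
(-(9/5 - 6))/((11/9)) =189/55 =3.44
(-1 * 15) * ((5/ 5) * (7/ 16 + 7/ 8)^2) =-6615/ 256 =-25.84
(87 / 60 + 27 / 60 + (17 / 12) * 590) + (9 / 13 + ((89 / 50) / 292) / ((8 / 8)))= 477403031 / 569400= 838.43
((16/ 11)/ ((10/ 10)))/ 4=4/ 11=0.36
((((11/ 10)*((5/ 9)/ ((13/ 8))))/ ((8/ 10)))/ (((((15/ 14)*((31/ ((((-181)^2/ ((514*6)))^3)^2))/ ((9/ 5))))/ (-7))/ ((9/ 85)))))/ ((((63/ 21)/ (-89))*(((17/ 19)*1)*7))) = 160981967582864803543206894906127/ 1252561671675616876979558400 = 128522.19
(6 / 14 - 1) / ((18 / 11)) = -22 / 63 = -0.35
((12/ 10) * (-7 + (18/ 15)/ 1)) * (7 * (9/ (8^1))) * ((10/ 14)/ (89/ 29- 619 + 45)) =7569/ 110380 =0.07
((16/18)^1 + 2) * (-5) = -130/9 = -14.44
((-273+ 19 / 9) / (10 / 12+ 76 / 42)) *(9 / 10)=-17066 / 185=-92.25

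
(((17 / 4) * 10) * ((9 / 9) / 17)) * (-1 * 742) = -1855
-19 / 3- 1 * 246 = -757 / 3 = -252.33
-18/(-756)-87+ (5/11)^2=-440963/5082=-86.77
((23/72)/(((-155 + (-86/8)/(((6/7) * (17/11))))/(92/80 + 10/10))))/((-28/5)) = 16813/22361136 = 0.00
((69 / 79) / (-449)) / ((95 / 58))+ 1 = 3365743 / 3369745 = 1.00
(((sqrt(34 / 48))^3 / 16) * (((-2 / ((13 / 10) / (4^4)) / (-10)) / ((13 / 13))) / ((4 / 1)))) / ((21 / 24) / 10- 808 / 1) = -340 * sqrt(102) / 7562061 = -0.00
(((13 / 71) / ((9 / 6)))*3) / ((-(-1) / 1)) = 26 / 71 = 0.37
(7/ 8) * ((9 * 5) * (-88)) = -3465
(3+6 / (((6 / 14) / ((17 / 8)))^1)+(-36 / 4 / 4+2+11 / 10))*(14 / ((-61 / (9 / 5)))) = -21168 / 1525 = -13.88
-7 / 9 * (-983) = 6881 / 9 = 764.56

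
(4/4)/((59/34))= 0.58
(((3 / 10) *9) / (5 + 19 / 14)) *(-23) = -9.77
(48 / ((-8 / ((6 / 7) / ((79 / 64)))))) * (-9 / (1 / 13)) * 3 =808704 / 553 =1462.39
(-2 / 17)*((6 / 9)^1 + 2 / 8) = -11 / 102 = -0.11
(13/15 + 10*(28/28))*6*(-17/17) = -326/5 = -65.20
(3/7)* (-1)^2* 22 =66/7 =9.43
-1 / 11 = -0.09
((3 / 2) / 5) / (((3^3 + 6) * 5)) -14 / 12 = -1.16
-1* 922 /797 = -1.16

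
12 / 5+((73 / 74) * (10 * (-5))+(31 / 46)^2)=-46.47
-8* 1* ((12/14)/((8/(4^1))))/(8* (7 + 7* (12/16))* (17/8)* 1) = -96/5831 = -0.02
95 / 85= 19 / 17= 1.12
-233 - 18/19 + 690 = 8665/19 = 456.05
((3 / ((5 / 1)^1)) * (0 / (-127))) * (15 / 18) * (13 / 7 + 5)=0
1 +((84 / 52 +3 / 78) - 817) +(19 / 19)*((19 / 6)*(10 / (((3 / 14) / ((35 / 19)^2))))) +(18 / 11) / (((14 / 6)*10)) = -535446913 / 1711710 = -312.81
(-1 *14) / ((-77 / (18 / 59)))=36 / 649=0.06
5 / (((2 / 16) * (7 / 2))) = 80 / 7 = 11.43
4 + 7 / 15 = 67 / 15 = 4.47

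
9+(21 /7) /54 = 9.06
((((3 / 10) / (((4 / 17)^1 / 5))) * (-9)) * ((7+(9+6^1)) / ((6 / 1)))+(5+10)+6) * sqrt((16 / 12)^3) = -505 * sqrt(3) / 3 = -291.56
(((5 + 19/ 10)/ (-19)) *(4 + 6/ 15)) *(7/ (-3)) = 3.73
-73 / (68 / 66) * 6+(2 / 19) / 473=-64949015 / 152779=-425.12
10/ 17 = 0.59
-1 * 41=-41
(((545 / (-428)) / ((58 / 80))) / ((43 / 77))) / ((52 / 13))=-209825 / 266858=-0.79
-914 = -914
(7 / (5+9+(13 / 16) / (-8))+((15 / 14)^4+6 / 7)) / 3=183061523 / 205026192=0.89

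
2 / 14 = 1 / 7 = 0.14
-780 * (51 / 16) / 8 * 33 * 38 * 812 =-1265809545 / 4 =-316452386.25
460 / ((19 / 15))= 6900 / 19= 363.16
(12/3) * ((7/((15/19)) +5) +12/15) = 176/3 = 58.67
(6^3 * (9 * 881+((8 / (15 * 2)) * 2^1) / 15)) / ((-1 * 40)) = -5352099 / 125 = -42816.79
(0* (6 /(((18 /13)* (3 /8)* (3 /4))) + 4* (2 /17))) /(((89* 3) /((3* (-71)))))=0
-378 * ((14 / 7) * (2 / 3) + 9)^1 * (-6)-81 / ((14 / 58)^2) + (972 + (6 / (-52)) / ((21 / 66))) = 14662092 / 637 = 23017.41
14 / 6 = 7 / 3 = 2.33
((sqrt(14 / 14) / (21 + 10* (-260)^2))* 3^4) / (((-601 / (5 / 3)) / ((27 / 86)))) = -3645 / 34940821406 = -0.00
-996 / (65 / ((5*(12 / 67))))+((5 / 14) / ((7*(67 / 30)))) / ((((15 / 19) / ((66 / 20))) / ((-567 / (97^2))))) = -1575049383 / 114733346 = -13.73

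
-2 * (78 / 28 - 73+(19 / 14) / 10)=9811 / 70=140.16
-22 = -22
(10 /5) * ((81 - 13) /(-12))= -34 /3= -11.33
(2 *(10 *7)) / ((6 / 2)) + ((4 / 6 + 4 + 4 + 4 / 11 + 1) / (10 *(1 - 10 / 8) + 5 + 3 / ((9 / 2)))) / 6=29591 / 627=47.19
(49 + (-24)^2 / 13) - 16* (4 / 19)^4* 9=157600141 / 1694173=93.02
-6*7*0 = 0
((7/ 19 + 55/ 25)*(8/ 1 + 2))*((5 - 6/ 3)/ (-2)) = -732/ 19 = -38.53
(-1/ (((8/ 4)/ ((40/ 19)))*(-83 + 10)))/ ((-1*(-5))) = 4/ 1387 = 0.00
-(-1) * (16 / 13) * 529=651.08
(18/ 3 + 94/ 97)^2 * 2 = 913952/ 9409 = 97.14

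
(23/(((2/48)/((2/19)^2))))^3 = 10764582912/47045881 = 228.81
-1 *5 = -5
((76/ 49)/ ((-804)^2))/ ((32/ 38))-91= -11529475415/ 126697536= -91.00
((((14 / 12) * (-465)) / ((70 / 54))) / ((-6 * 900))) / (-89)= -31 / 35600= -0.00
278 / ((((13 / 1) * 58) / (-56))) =-20.65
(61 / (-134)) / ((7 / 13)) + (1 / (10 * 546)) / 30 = -9278033 / 10974600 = -0.85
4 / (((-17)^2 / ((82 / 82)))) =4 / 289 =0.01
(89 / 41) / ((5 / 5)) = 89 / 41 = 2.17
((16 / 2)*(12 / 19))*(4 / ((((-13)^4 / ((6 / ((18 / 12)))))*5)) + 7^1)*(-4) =-383865984 / 2713295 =-141.48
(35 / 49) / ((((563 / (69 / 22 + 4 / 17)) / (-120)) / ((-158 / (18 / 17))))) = 9961900 / 130053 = 76.60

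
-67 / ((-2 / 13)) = 871 / 2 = 435.50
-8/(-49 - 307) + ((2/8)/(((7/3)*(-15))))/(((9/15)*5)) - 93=-3475589/37380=-92.98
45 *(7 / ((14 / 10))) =225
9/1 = 9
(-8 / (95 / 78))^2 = 43.14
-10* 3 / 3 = -10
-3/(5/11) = -33/5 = -6.60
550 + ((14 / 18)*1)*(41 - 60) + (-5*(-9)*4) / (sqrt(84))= 30*sqrt(21) / 7 + 4817 / 9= 554.86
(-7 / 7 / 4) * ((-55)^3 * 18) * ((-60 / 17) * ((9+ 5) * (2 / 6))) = -209632500 / 17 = -12331323.53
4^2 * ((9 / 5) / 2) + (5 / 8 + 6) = 841 / 40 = 21.02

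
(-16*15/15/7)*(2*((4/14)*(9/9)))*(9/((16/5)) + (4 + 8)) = -948/49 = -19.35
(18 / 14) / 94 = 9 / 658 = 0.01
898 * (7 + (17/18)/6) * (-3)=-347077/18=-19282.06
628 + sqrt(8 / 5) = 2* sqrt(10) / 5 + 628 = 629.26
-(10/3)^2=-100/9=-11.11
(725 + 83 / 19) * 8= 110864 / 19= 5834.95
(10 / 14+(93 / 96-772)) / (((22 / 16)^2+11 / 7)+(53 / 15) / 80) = -25882650 / 117809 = -219.70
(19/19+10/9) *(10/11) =190/99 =1.92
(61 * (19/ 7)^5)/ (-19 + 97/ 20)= -3020840780/ 4756381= -635.11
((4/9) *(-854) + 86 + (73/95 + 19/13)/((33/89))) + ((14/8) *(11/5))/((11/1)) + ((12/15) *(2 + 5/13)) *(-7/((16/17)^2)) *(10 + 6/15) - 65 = -4978375729/9781200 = -508.97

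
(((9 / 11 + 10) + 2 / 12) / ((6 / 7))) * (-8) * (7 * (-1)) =71050 / 99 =717.68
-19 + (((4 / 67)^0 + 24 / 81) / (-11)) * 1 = -5678 / 297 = -19.12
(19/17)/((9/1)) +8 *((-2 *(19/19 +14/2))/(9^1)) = -719/51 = -14.10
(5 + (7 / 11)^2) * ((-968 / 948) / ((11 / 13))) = -5668 / 869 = -6.52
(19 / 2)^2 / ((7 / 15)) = 5415 / 28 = 193.39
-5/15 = -1/3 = -0.33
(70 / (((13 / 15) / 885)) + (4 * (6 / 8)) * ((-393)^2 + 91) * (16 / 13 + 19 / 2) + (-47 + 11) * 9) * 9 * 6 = 272492424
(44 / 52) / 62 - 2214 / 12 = -74348 / 403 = -184.49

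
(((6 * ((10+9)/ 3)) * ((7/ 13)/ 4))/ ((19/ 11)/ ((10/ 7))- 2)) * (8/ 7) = -8360/ 1131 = -7.39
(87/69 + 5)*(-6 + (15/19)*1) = -14256/437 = -32.62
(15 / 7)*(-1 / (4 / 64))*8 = -1920 / 7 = -274.29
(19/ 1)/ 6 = 19/ 6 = 3.17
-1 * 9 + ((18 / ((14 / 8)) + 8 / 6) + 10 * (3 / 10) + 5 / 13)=1639 / 273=6.00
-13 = -13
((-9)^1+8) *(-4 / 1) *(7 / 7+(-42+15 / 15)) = -160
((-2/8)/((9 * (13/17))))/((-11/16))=68/1287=0.05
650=650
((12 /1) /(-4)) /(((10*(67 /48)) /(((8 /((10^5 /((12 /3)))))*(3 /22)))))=-108 /11515625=-0.00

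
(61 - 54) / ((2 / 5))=17.50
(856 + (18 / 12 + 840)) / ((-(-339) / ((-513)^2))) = 297819585 / 226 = 1317785.77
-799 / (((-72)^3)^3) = 799 / 51998697814228992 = 0.00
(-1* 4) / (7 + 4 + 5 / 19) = -38 / 107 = -0.36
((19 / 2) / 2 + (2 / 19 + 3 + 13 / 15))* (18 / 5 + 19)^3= 14346724871 / 142500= 100678.77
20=20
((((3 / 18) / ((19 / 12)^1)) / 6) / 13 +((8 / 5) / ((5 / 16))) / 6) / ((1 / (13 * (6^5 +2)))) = 123149074 / 1425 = 86420.40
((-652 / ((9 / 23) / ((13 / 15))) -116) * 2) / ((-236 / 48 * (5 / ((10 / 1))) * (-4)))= -842432 / 2655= -317.30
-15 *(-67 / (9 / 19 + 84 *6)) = 1273 / 639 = 1.99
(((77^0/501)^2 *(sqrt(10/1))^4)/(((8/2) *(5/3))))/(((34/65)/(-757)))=-246025/2844678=-0.09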